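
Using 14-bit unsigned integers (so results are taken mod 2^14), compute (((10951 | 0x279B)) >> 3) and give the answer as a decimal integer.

1531

10951 = 10101011000111
0x279B = 10011110011011
→ | → 10111111011111 = 12255
→ >> 3 → 00010111111011 = 1531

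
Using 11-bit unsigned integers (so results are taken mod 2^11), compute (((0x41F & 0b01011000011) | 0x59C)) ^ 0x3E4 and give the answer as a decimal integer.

0x41F = 10000011111
0b01011000011 = 01011000011
→ & → 00000000011 = 3
0x59C = 10110011100
→ | → 10110011111 = 1439
0x3E4 = 01111100100
→ ^ → 11001111011 = 1659

1659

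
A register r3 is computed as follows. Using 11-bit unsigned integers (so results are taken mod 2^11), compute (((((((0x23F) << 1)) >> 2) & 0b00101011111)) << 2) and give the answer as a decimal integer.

1148

0x23F = 01000111111
→ << 1 (mod 2^11) → 10001111110 = 1150
→ >> 2 → 00100011111 = 287
0b00101011111 = 00101011111
→ & → 00100011111 = 287
→ << 2 (mod 2^11) → 10001111100 = 1148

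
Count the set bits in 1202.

1202 = 10010110010
Count the 1s: 1 + 1 + 1 + 1 + 1 = 5

5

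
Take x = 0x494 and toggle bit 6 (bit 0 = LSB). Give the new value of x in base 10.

1236

x = 10010010100
bit 6 is currently 0; toggle it via x ^ (1 << 6) = x ^ 64
→ 10011010100 = 1236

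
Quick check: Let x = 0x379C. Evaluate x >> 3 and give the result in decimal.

0x379C = 11011110011100
shift right by 3 → 00011011110011 = 1779
(equivalently, floor(14236 / 8))

1779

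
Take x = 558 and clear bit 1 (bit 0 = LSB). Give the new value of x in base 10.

x = 001000101110
bit 1 is currently 1; clear it via x & ~(1 << 1) = x & ~2
→ 001000101100 = 556

556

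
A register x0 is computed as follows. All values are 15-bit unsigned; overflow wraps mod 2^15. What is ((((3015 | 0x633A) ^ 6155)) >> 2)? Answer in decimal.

7421

3015 = 000101111000111
0x633A = 110001100111010
→ | → 110101111111111 = 27647
6155 = 001100000001011
→ ^ → 111001111110100 = 29684
→ >> 2 → 001110011111101 = 7421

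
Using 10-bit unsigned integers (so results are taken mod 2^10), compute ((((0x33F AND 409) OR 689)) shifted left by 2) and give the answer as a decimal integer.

740

0x33F = 1100111111
409 = 0110011001
→ AND → 0100011001 = 281
689 = 1010110001
→ OR → 1110111001 = 953
→ shifted left by 2 (mod 2^10) → 1011100100 = 740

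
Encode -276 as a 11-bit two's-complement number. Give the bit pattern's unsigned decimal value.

1772

276 in 11 bits: 00100010100
Invert: 11011101011
Add 1:  11011101100 = 1772
(Check: 2^11 - 276 = 2048 - 276 = 1772.)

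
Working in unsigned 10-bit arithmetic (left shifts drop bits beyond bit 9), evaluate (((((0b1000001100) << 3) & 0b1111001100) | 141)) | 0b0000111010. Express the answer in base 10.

0b1000001100 = 1000001100
→ << 3 (mod 2^10) → 0001100000 = 96
0b1111001100 = 1111001100
→ & → 0001000000 = 64
141 = 0010001101
→ | → 0011001101 = 205
0b0000111010 = 0000111010
→ | → 0011111111 = 255

255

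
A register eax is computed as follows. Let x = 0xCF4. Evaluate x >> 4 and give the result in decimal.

207

0xCF4 = 110011110100
shift right by 4 → 000011001111 = 207
(equivalently, floor(3316 / 16))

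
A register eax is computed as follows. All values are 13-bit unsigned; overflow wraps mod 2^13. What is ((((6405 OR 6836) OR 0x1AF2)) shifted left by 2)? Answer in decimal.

6405 = 1100100000101
6836 = 1101010110100
→ OR → 1101110110101 = 7093
0x1AF2 = 1101011110010
→ OR → 1101111110111 = 7159
→ shifted left by 2 (mod 2^13) → 0111111011100 = 4060

4060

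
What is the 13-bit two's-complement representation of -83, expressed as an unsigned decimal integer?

83 in 13 bits: 0000001010011
Invert: 1111110101100
Add 1:  1111110101101 = 8109
(Check: 2^13 - 83 = 8192 - 83 = 8109.)

8109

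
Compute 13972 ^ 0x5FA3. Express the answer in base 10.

13972 = 011011010010100
0x5FA3 = 101111110100011
XOR → 110100100110111 = 26935

26935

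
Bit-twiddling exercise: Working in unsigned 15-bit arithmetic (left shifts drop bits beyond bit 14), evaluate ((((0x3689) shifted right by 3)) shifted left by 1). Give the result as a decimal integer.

3490

0x3689 = 011011010001001
→ shifted right by 3 → 000011011010001 = 1745
→ shifted left by 1 (mod 2^15) → 000110110100010 = 3490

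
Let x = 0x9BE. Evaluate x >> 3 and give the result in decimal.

311

0x9BE = 100110111110
shift right by 3 → 000100110111 = 311
(equivalently, floor(2494 / 8))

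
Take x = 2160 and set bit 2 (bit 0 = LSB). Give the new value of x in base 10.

2164

x = 100001110000
bit 2 is currently 0; set it via x | (1 << 2) = x | 4
→ 100001110100 = 2164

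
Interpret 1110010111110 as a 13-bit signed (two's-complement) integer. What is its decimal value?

-834

pattern = 1110010111110 (MSB is 1 ⇒ negative)
Invert: 0001101000001, add 1 → 0001101000010 = 834, so the value is -834.
(Equivalently: 7358 - 2^13 = 7358 - 8192 = -834.)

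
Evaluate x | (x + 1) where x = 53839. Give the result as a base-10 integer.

x = 1101001001001111 = 53839
x + 1 = 1101001001010000
OR    = 1101001001011111 = 53855
(x | (x + 1) sets the lowest cleared bit.)

53855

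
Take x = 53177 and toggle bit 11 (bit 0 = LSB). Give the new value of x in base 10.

51129

x = 1100111110111001
bit 11 is currently 1; toggle it via x ^ (1 << 11) = x ^ 2048
→ 1100011110111001 = 51129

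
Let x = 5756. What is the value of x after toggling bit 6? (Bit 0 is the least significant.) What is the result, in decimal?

5692

x = 1011001111100
bit 6 is currently 1; toggle it via x ^ (1 << 6) = x ^ 64
→ 1011000111100 = 5692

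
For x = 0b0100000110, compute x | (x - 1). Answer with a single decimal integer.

263

x = 100000110 = 262
x - 1 = 100000101
OR    = 100000111 = 263
(x | (x - 1) sets all bits below the lowest set bit.)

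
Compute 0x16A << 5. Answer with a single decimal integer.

11584

0x16A = 00000101101010
shift left by 5 → 10110101000000 = 11584
(equivalently, 362 × 2^5 = 362 × 32)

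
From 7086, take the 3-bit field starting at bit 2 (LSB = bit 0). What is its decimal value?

3

v = 1101110101110
Shift right by 2: 11011101011
Mask low 3 bits: 011 = 3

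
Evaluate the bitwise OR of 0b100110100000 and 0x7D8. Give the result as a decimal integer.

4088

a = 100110100000
0x7D8 = 011111011000
 OR → 111111111000 = 4088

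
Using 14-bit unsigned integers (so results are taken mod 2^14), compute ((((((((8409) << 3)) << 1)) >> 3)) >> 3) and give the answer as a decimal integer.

8409 = 10000011011001
→ << 3 (mod 2^14) → 00011011001000 = 1736
→ << 1 (mod 2^14) → 00110110010000 = 3472
→ >> 3 → 00000110110010 = 434
→ >> 3 → 00000000110110 = 54

54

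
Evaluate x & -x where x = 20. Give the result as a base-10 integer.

x = 10100 = 20
-x (two's complement) = …01100
AND   = 00100 = 4
(x & -x isolates the lowest set bit of x.)

4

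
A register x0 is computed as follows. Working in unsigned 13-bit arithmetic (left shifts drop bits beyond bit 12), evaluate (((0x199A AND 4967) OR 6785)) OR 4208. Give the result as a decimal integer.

0x199A = 1100110011010
4967 = 1001101100111
→ AND → 1000100000010 = 4354
6785 = 1101010000001
→ OR → 1101110000011 = 7043
4208 = 1000001110000
→ OR → 1101111110011 = 7155

7155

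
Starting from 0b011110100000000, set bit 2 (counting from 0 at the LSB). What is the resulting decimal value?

15620

x = 011110100000000
bit 2 is currently 0; set it via x | (1 << 2) = x | 4
→ 011110100000100 = 15620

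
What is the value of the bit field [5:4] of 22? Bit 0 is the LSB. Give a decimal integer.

1

v = 000010110
Shift right by 4: 00001
Mask low 2 bits: 01 = 1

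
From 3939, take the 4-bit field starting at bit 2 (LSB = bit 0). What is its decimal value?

v = 0111101100011
Shift right by 2: 01111011000
Mask low 4 bits: 1000 = 8

8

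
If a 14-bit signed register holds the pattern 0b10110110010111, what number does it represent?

-4713

pattern = 10110110010111 (MSB is 1 ⇒ negative)
Invert: 01001001101000, add 1 → 01001001101001 = 4713, so the value is -4713.
(Equivalently: 11671 - 2^14 = 11671 - 16384 = -4713.)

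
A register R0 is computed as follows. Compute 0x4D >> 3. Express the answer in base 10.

9

0x4D = 1001101
shift right by 3 → 0001001 = 9
(equivalently, floor(77 / 8))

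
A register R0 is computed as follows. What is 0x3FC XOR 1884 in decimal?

1184

0x3FC = 01111111100
1884 = 11101011100
XOR → 10010100000 = 1184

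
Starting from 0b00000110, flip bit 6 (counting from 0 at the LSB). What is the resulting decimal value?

70

x = 00000110
bit 6 is currently 0; toggle it via x ^ (1 << 6) = x ^ 64
→ 01000110 = 70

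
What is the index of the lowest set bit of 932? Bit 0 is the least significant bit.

2

932 = 1110100100
Trailing zeros: 2, so the lowest set bit is bit 2 (value 4).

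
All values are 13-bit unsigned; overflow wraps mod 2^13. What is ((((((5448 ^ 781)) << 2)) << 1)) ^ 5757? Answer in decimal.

1109

5448 = 1010101001000
781 = 0001100001101
→ ^ → 1011001000101 = 5701
→ << 2 (mod 2^13) → 1100100010100 = 6420
→ << 1 (mod 2^13) → 1001000101000 = 4648
5757 = 1011001111101
→ ^ → 0010001010101 = 1109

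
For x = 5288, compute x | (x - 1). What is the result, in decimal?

5295

x = 1010010101000 = 5288
x - 1 = 1010010100111
OR    = 1010010101111 = 5295
(x | (x - 1) sets all bits below the lowest set bit.)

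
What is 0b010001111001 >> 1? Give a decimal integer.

572

x = 10001111001
shift right by 1 → 01000111100 = 572
(equivalently, floor(1145 / 2))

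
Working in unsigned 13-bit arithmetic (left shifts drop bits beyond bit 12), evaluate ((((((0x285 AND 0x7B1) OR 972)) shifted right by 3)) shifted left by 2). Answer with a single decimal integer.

0x285 = 0001010000101
0x7B1 = 0011110110001
→ AND → 0001010000001 = 641
972 = 0001111001100
→ OR → 0001111001101 = 973
→ shifted right by 3 → 0000001111001 = 121
→ shifted left by 2 (mod 2^13) → 0000111100100 = 484

484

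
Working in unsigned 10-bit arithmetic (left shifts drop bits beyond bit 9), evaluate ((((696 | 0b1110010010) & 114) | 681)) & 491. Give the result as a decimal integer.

171

696 = 1010111000
0b1110010010 = 1110010010
→ | → 1110111010 = 954
114 = 0001110010
→ & → 0000110010 = 50
681 = 1010101001
→ | → 1010111011 = 699
491 = 0111101011
→ & → 0010101011 = 171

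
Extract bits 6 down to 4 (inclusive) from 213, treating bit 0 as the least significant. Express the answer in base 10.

v = 011010101
Shift right by 4: 01101
Mask low 3 bits: 101 = 5

5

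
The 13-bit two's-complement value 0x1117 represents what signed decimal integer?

pattern = 1000100010111 (MSB is 1 ⇒ negative)
Invert: 0111011101000, add 1 → 0111011101001 = 3817, so the value is -3817.
(Equivalently: 4375 - 2^13 = 4375 - 8192 = -3817.)

-3817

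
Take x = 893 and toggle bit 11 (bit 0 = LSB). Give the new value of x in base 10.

2941

x = 00001101111101
bit 11 is currently 0; toggle it via x ^ (1 << 11) = x ^ 2048
→ 00101101111101 = 2941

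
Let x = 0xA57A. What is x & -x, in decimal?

2

x = 1010010101111010 = 42362
-x (two's complement) = …0101101010000110
AND   = 0000000000000010 = 2
(x & -x isolates the lowest set bit of x.)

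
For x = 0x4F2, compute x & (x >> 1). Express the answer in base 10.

112

x = 10011110010 = 1266
x>>1 = 01001111001
AND  = 00001110000 = 112
(x & (x >> 1) has a 1 wherever x has two consecutive 1 bits.)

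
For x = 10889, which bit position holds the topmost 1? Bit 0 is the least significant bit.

10889 = 10101010001001
The topmost 1 is at position 13 (since 2^13 = 8192 ≤ 10889 < 16384).

13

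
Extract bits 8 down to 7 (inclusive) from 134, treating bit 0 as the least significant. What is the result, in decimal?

v = 0010000110
Shift right by 7: 001
Mask low 2 bits: 01 = 1

1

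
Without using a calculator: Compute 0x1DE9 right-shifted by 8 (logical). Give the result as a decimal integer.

29

0x1DE9 = 1110111101001
shift right by 8 → 0000000011101 = 29
(equivalently, floor(7657 / 256))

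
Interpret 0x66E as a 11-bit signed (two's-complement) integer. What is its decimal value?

-402

pattern = 11001101110 (MSB is 1 ⇒ negative)
Invert: 00110010001, add 1 → 00110010010 = 402, so the value is -402.
(Equivalently: 1646 - 2^11 = 1646 - 2048 = -402.)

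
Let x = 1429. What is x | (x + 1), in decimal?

1431

x = 10110010101 = 1429
x + 1 = 10110010110
OR    = 10110010111 = 1431
(x | (x + 1) sets the lowest cleared bit.)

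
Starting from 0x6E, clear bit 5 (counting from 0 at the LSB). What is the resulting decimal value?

x = 01101110
bit 5 is currently 1; clear it via x & ~(1 << 5) = x & ~32
→ 01001110 = 78

78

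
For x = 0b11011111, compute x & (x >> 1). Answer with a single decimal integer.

79

x = 11011111 = 223
x>>1 = 01101111
AND  = 01001111 = 79
(x & (x >> 1) has a 1 wherever x has two consecutive 1 bits.)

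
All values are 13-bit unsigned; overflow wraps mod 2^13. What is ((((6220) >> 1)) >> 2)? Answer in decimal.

6220 = 1100001001100
→ >> 1 → 0110000100110 = 3110
→ >> 2 → 0001100001001 = 777

777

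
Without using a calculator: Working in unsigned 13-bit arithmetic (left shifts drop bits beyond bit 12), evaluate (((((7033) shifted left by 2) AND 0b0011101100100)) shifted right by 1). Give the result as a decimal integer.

7033 = 1101101111001
→ shifted left by 2 (mod 2^13) → 0110111100100 = 3556
0b0011101100100 = 0011101100100
→ AND → 0010101100100 = 1380
→ shifted right by 1 → 0001010110010 = 690

690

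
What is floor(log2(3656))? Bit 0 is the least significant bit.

3656 = 111001001000
The topmost 1 is at position 11 (since 2^11 = 2048 ≤ 3656 < 4096).

11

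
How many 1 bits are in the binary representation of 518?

518 = 1000000110
Count the 1s: 1 + 1 + 1 = 3

3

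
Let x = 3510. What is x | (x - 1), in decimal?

3511

x = 110110110110 = 3510
x - 1 = 110110110101
OR    = 110110110111 = 3511
(x | (x - 1) sets all bits below the lowest set bit.)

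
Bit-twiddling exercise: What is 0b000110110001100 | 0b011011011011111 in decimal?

a = 00110110001100
b = 11011011011111
 OR → 11111111011111 = 16351

16351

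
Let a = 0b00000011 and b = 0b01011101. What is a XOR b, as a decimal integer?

94

a = 0000011
b = 1011101
XOR → 1011110 = 94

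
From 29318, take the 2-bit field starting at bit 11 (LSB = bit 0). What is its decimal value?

2

v = 111001010000110
Shift right by 11: 1110
Mask low 2 bits: 10 = 2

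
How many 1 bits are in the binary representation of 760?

6

760 = 1011111000
Count the 1s: 1 + 1 + 1 + 1 + 1 + 1 = 6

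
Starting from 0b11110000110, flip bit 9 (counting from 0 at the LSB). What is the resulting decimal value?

1414

x = 11110000110
bit 9 is currently 1; toggle it via x ^ (1 << 9) = x ^ 512
→ 10110000110 = 1414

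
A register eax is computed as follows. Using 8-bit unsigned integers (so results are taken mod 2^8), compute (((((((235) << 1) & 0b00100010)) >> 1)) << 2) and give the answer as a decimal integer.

4

235 = 11101011
→ << 1 (mod 2^8) → 11010110 = 214
0b00100010 = 00100010
→ & → 00000010 = 2
→ >> 1 → 00000001 = 1
→ << 2 (mod 2^8) → 00000100 = 4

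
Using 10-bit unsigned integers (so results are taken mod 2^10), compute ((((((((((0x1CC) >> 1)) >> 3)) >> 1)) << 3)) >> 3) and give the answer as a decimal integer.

14

0x1CC = 0111001100
→ >> 1 → 0011100110 = 230
→ >> 3 → 0000011100 = 28
→ >> 1 → 0000001110 = 14
→ << 3 (mod 2^10) → 0001110000 = 112
→ >> 3 → 0000001110 = 14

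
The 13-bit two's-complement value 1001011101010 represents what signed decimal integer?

pattern = 1001011101010 (MSB is 1 ⇒ negative)
Invert: 0110100010101, add 1 → 0110100010110 = 3350, so the value is -3350.
(Equivalently: 4842 - 2^13 = 4842 - 8192 = -3350.)

-3350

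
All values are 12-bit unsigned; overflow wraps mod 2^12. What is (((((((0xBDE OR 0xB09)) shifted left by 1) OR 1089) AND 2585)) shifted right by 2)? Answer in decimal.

0xBDE = 101111011110
0xB09 = 101100001001
→ OR → 101111011111 = 3039
→ shifted left by 1 (mod 2^12) → 011110111110 = 1982
1089 = 010001000001
→ OR → 011111111111 = 2047
2585 = 101000011001
→ AND → 001000011001 = 537
→ shifted right by 2 → 000010000110 = 134

134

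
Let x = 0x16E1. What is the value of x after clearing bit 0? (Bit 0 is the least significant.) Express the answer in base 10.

5856

x = 1011011100001
bit 0 is currently 1; clear it via x & ~(1 << 0) = x & ~1
→ 1011011100000 = 5856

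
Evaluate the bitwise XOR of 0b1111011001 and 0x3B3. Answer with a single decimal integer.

106

a = 1111011001
0x3B3 = 1110110011
XOR → 0001101010 = 106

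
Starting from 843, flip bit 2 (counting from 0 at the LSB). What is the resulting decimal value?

x = 0001101001011
bit 2 is currently 0; toggle it via x ^ (1 << 2) = x ^ 4
→ 0001101001111 = 847

847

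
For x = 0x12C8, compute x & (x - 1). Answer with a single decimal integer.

4800

x = 1001011001000 = 4808
x - 1 = 1001011000111
AND   = 1001011000000 = 4800
(x & (x - 1) clears the lowest set bit of x.)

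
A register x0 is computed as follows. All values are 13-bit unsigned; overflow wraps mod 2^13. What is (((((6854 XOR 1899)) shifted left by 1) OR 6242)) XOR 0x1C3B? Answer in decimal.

6854 = 1101011000110
1899 = 0011101101011
→ XOR → 1110110101101 = 7597
→ shifted left by 1 (mod 2^13) → 1101101011010 = 7002
6242 = 1100001100010
→ OR → 1101101111010 = 7034
0x1C3B = 1110000111011
→ XOR → 0011101000001 = 1857

1857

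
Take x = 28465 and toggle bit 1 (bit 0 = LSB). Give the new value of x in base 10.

x = 0110111100110001
bit 1 is currently 0; toggle it via x ^ (1 << 1) = x ^ 2
→ 0110111100110011 = 28467

28467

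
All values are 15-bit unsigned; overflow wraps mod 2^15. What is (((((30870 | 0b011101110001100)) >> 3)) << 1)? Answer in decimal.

30870 = 111100010010110
0b011101110001100 = 011101110001100
→ | → 111101110011110 = 31646
→ >> 3 → 000111101110011 = 3955
→ << 1 (mod 2^15) → 001111011100110 = 7910

7910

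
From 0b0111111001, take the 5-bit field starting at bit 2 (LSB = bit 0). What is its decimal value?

30

v = 0111111001
Shift right by 2: 01111110
Mask low 5 bits: 11110 = 30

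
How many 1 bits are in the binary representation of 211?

5

211 = 11010011
Count the 1s: 1 + 1 + 1 + 1 + 1 = 5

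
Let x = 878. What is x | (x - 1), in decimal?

879

x = 1101101110 = 878
x - 1 = 1101101101
OR    = 1101101111 = 879
(x | (x - 1) sets all bits below the lowest set bit.)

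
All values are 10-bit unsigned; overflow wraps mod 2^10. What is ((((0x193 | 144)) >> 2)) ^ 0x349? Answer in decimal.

813

0x193 = 0110010011
144 = 0010010000
→ | → 0110010011 = 403
→ >> 2 → 0001100100 = 100
0x349 = 1101001001
→ ^ → 1100101101 = 813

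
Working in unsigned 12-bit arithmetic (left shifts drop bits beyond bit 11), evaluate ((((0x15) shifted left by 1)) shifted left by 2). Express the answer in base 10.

0x15 = 000000010101
→ shifted left by 1 (mod 2^12) → 000000101010 = 42
→ shifted left by 2 (mod 2^12) → 000010101000 = 168

168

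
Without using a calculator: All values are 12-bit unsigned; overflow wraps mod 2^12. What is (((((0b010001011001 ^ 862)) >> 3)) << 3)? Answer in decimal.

1792

0b010001011001 = 010001011001
862 = 001101011110
→ ^ → 011100000111 = 1799
→ >> 3 → 000011100000 = 224
→ << 3 (mod 2^12) → 011100000000 = 1792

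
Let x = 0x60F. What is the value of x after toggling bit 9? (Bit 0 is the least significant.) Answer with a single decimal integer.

x = 11000001111
bit 9 is currently 1; toggle it via x ^ (1 << 9) = x ^ 512
→ 10000001111 = 1039

1039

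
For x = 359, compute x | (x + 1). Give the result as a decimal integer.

367

x = 101100111 = 359
x + 1 = 101101000
OR    = 101101111 = 367
(x | (x + 1) sets the lowest cleared bit.)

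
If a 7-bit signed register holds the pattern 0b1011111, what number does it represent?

-33

pattern = 1011111 (MSB is 1 ⇒ negative)
Invert: 0100000, add 1 → 0100001 = 33, so the value is -33.
(Equivalently: 95 - 2^7 = 95 - 128 = -33.)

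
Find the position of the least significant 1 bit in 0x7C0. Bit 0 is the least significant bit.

0x7C0 = 11111000000
Trailing zeros: 6, so the lowest set bit is bit 6 (value 64).

6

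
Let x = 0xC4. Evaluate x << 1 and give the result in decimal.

392

0xC4 = 011000100
shift left by 1 → 110001000 = 392
(equivalently, 196 × 2^1 = 196 × 2)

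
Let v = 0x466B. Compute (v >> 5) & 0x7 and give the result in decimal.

3

v = 100011001101011
Shift right by 5: 1000110011
Mask low 3 bits: 011 = 3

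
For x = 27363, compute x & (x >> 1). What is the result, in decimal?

x = 110101011100011 = 27363
x>>1 = 011010101110001
AND  = 010000001100001 = 8289
(x & (x >> 1) has a 1 wherever x has two consecutive 1 bits.)

8289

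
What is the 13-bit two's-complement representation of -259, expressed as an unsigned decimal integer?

259 in 13 bits: 0000100000011
Invert: 1111011111100
Add 1:  1111011111101 = 7933
(Check: 2^13 - 259 = 8192 - 259 = 7933.)

7933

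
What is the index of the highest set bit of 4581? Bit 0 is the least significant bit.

4581 = 1000111100101
The topmost 1 is at position 12 (since 2^12 = 4096 ≤ 4581 < 8192).

12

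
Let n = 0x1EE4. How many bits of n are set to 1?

8

0x1EE4 = 1111011100100
Count the 1s: 1 + 1 + 1 + 1 + 1 + 1 + 1 + 1 = 8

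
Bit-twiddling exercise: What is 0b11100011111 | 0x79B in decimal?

1951

a = 11100011111
0x79B = 11110011011
 OR → 11110011111 = 1951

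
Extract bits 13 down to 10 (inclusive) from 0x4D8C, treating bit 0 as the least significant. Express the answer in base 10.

3

v = 100110110001100
Shift right by 10: 10011
Mask low 4 bits: 0011 = 3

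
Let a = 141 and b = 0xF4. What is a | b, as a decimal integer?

141 = 10001101
0xF4 = 11110100
 OR → 11111101 = 253

253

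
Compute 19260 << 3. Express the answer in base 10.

19260 = 000100101100111100
shift left by 3 → 100101100111100000 = 154080
(equivalently, 19260 × 2^3 = 19260 × 8)

154080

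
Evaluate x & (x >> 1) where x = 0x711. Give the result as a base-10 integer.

x = 11100010001 = 1809
x>>1 = 01110001000
AND  = 01100000000 = 768
(x & (x >> 1) has a 1 wherever x has two consecutive 1 bits.)

768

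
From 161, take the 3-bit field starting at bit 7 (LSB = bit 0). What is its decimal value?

v = 0010100001
Shift right by 7: 001
Mask low 3 bits: 001 = 1

1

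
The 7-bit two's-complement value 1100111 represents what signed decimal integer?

-25

pattern = 1100111 (MSB is 1 ⇒ negative)
Invert: 0011000, add 1 → 0011001 = 25, so the value is -25.
(Equivalently: 103 - 2^7 = 103 - 128 = -25.)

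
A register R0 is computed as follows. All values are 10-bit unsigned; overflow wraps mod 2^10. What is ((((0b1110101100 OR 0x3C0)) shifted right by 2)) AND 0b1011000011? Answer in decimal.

0b1110101100 = 1110101100
0x3C0 = 1111000000
→ OR → 1111101100 = 1004
→ shifted right by 2 → 0011111011 = 251
0b1011000011 = 1011000011
→ AND → 0011000011 = 195

195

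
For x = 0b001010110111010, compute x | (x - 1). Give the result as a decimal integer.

x = 1010110111010 = 5562
x - 1 = 1010110111001
OR    = 1010110111011 = 5563
(x | (x - 1) sets all bits below the lowest set bit.)

5563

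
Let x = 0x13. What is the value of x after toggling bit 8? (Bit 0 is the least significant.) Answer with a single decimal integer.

x = 000010011
bit 8 is currently 0; toggle it via x ^ (1 << 8) = x ^ 256
→ 100010011 = 275

275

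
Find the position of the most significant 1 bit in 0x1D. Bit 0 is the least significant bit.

4

0x1D = 11101
The topmost 1 is at position 4 (since 2^4 = 16 ≤ 29 < 32).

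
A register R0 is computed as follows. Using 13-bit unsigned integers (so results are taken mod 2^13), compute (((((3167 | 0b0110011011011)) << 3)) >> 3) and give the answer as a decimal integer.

223

3167 = 0110001011111
0b0110011011011 = 0110011011011
→ | → 0110011011111 = 3295
→ << 3 (mod 2^13) → 0011011111000 = 1784
→ >> 3 → 0000011011111 = 223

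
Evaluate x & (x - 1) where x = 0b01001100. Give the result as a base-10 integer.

x = 1001100 = 76
x - 1 = 1001011
AND   = 1001000 = 72
(x & (x - 1) clears the lowest set bit of x.)

72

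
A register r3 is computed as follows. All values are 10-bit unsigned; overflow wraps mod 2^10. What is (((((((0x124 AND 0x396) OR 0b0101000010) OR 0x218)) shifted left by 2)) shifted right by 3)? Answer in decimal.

47

0x124 = 0100100100
0x396 = 1110010110
→ AND → 0100000100 = 260
0b0101000010 = 0101000010
→ OR → 0101000110 = 326
0x218 = 1000011000
→ OR → 1101011110 = 862
→ shifted left by 2 (mod 2^10) → 0101111000 = 376
→ shifted right by 3 → 0000101111 = 47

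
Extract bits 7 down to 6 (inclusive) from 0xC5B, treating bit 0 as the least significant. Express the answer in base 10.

v = 110001011011
Shift right by 6: 110001
Mask low 2 bits: 01 = 1

1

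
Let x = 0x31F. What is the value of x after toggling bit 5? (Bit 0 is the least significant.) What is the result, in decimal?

x = 1100011111
bit 5 is currently 0; toggle it via x ^ (1 << 5) = x ^ 32
→ 1100111111 = 831

831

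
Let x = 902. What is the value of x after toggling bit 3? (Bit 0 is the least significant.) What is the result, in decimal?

910

x = 01110000110
bit 3 is currently 0; toggle it via x ^ (1 << 3) = x ^ 8
→ 01110001110 = 910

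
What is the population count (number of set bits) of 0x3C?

4

0x3C = 111100
Count the 1s: 1 + 1 + 1 + 1 = 4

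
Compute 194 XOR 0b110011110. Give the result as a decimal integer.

194 = 011000010
b = 110011110
XOR → 101011100 = 348

348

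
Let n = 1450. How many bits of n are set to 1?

6

1450 = 10110101010
Count the 1s: 1 + 1 + 1 + 1 + 1 + 1 = 6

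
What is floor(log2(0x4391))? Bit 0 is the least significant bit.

14

0x4391 = 100001110010001
The topmost 1 is at position 14 (since 2^14 = 16384 ≤ 17297 < 32768).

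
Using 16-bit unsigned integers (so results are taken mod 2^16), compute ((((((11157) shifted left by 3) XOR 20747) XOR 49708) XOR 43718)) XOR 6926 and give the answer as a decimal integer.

11157 = 0010101110010101
→ shifted left by 3 (mod 2^16) → 0101110010101000 = 23720
20747 = 0101000100001011
→ XOR → 0000110110100011 = 3491
49708 = 1100001000101100
→ XOR → 1100111110001111 = 53135
43718 = 1010101011000110
→ XOR → 0110010101001001 = 25929
6926 = 0001101100001110
→ XOR → 0111111001000111 = 32327

32327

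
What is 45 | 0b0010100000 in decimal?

173

45 = 00101101
b = 10100000
 OR → 10101101 = 173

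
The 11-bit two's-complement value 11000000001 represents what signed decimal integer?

-511

pattern = 11000000001 (MSB is 1 ⇒ negative)
Invert: 00111111110, add 1 → 00111111111 = 511, so the value is -511.
(Equivalently: 1537 - 2^11 = 1537 - 2048 = -511.)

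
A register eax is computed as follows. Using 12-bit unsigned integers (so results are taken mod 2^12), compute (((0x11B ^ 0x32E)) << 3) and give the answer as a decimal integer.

424

0x11B = 000100011011
0x32E = 001100101110
→ ^ → 001000110101 = 565
→ << 3 (mod 2^12) → 000110101000 = 424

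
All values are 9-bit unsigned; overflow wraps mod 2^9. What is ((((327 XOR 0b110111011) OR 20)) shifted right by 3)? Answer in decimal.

31

327 = 101000111
0b110111011 = 110111011
→ XOR → 011111100 = 252
20 = 000010100
→ OR → 011111100 = 252
→ shifted right by 3 → 000011111 = 31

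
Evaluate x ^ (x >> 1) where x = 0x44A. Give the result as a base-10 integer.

1647

x = 10001001010 = 1098
x>>1 = 01000100101
XOR  = 11001101111 = 1647
(x ^ (x >> 1) gives the standard binary-reflected Gray code of x.)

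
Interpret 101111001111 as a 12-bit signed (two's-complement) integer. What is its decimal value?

-1073

pattern = 101111001111 (MSB is 1 ⇒ negative)
Invert: 010000110000, add 1 → 010000110001 = 1073, so the value is -1073.
(Equivalently: 3023 - 2^12 = 3023 - 4096 = -1073.)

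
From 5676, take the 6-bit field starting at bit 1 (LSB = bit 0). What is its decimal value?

22

v = 1011000101100
Shift right by 1: 101100010110
Mask low 6 bits: 010110 = 22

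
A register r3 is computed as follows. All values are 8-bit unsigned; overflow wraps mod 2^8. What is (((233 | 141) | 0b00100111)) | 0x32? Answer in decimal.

255

233 = 11101001
141 = 10001101
→ | → 11101101 = 237
0b00100111 = 00100111
→ | → 11101111 = 239
0x32 = 00110010
→ | → 11111111 = 255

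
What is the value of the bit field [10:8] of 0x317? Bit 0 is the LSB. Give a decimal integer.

v = 01100010111
Shift right by 8: 011
Mask low 3 bits: 011 = 3

3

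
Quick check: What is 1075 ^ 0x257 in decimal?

1075 = 10000110011
0x257 = 01001010111
XOR → 11001100100 = 1636

1636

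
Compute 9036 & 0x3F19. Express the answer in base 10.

9036 = 10001101001100
0x3F19 = 11111100011001
AND → 10001100001000 = 8968

8968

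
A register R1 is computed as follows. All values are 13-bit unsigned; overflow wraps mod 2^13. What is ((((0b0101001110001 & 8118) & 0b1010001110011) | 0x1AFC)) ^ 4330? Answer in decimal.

2582

0b0101001110001 = 0101001110001
8118 = 1111110110110
→ & → 0101000110000 = 2608
0b1010001110011 = 1010001110011
→ & → 0000000110000 = 48
0x1AFC = 1101011111100
→ | → 1101011111100 = 6908
4330 = 1000011101010
→ ^ → 0101000010110 = 2582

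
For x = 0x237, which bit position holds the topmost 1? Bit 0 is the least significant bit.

0x237 = 1000110111
The topmost 1 is at position 9 (since 2^9 = 512 ≤ 567 < 1024).

9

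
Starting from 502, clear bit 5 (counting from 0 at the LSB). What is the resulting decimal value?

470

x = 111110110
bit 5 is currently 1; clear it via x & ~(1 << 5) = x & ~32
→ 111010110 = 470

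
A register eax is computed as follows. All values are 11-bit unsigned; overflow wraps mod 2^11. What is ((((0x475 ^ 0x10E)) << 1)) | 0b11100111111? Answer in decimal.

2047

0x475 = 10001110101
0x10E = 00100001110
→ ^ → 10101111011 = 1403
→ << 1 (mod 2^11) → 01011110110 = 758
0b11100111111 = 11100111111
→ | → 11111111111 = 2047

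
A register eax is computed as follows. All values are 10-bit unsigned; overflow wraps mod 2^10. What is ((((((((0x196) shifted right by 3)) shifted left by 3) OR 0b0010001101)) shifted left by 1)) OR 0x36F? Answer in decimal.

895

0x196 = 0110010110
→ shifted right by 3 → 0000110010 = 50
→ shifted left by 3 (mod 2^10) → 0110010000 = 400
0b0010001101 = 0010001101
→ OR → 0110011101 = 413
→ shifted left by 1 (mod 2^10) → 1100111010 = 826
0x36F = 1101101111
→ OR → 1101111111 = 895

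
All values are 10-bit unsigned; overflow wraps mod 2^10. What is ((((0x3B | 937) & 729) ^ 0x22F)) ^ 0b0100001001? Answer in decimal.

447

0x3B = 0000111011
937 = 1110101001
→ | → 1110111011 = 955
729 = 1011011001
→ & → 1010011001 = 665
0x22F = 1000101111
→ ^ → 0010110110 = 182
0b0100001001 = 0100001001
→ ^ → 0110111111 = 447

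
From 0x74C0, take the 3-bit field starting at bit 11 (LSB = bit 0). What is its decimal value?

6

v = 111010011000000
Shift right by 11: 1110
Mask low 3 bits: 110 = 6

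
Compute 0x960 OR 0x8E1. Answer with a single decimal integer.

2529

0x960 = 100101100000
0x8E1 = 100011100001
 OR → 100111100001 = 2529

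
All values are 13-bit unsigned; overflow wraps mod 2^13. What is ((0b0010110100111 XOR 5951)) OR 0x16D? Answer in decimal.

0b0010110100111 = 0010110100111
5951 = 1011100111111
→ XOR → 1001010011000 = 4760
0x16D = 0000101101101
→ OR → 1001111111101 = 5117

5117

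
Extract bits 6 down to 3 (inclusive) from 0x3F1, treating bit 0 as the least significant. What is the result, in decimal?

v = 1111110001
Shift right by 3: 1111110
Mask low 4 bits: 1110 = 14

14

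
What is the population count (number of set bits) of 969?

969 = 1111001001
Count the 1s: 1 + 1 + 1 + 1 + 1 + 1 = 6

6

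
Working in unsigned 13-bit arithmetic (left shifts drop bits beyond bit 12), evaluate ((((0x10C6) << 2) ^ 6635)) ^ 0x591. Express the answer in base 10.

0x10C6 = 1000011000110
→ << 2 (mod 2^13) → 0001100011000 = 792
6635 = 1100111101011
→ ^ → 1101011110011 = 6899
0x591 = 0010110010001
→ ^ → 1111101100010 = 8034

8034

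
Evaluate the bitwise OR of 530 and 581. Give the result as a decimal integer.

530 = 1000010010
581 = 1001000101
 OR → 1001010111 = 599

599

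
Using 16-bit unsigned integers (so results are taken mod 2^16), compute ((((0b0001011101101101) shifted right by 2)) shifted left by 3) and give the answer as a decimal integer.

0b0001011101101101 = 0001011101101101
→ shifted right by 2 → 0000010111011011 = 1499
→ shifted left by 3 (mod 2^16) → 0010111011011000 = 11992

11992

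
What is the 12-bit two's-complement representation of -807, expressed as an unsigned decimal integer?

3289

807 in 12 bits: 001100100111
Invert: 110011011000
Add 1:  110011011001 = 3289
(Check: 2^12 - 807 = 4096 - 807 = 3289.)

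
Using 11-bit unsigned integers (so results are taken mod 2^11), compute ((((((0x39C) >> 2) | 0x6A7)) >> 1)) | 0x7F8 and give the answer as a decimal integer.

0x39C = 01110011100
→ >> 2 → 00011100111 = 231
0x6A7 = 11010100111
→ | → 11011100111 = 1767
→ >> 1 → 01101110011 = 883
0x7F8 = 11111111000
→ | → 11111111011 = 2043

2043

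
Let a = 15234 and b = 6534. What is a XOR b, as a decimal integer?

8708

15234 = 11101110000010
6534 = 01100110000110
XOR → 10001000000100 = 8708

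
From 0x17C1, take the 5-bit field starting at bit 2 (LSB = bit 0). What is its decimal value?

v = 1011111000001
Shift right by 2: 10111110000
Mask low 5 bits: 10000 = 16

16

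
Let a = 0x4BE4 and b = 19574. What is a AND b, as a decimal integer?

18532

0x4BE4 = 100101111100100
19574 = 100110001110110
AND → 100100001100100 = 18532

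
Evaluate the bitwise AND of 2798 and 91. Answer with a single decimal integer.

74

2798 = 101011101110
91 = 000001011011
AND → 000001001010 = 74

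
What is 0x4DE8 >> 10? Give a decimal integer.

0x4DE8 = 100110111101000
shift right by 10 → 000000000010011 = 19
(equivalently, floor(19944 / 1024))

19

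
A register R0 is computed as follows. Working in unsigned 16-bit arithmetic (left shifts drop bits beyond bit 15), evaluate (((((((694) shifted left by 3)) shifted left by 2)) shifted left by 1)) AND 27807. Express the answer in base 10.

11392

694 = 0000001010110110
→ shifted left by 3 (mod 2^16) → 0001010110110000 = 5552
→ shifted left by 2 (mod 2^16) → 0101011011000000 = 22208
→ shifted left by 1 (mod 2^16) → 1010110110000000 = 44416
27807 = 0110110010011111
→ AND → 0010110010000000 = 11392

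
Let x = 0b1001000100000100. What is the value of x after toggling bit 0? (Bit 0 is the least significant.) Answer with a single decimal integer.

37125

x = 1001000100000100
bit 0 is currently 0; toggle it via x ^ (1 << 0) = x ^ 1
→ 1001000100000101 = 37125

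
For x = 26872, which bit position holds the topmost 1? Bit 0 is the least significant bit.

14

26872 = 110100011111000
The topmost 1 is at position 14 (since 2^14 = 16384 ≤ 26872 < 32768).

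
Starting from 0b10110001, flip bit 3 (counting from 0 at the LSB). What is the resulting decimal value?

x = 10110001
bit 3 is currently 0; toggle it via x ^ (1 << 3) = x ^ 8
→ 10111001 = 185

185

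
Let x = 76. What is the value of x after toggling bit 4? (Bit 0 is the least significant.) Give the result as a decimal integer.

x = 01001100
bit 4 is currently 0; toggle it via x ^ (1 << 4) = x ^ 16
→ 01011100 = 92

92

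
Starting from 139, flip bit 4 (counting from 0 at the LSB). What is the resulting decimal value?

x = 00010001011
bit 4 is currently 0; toggle it via x ^ (1 << 4) = x ^ 16
→ 00010011011 = 155

155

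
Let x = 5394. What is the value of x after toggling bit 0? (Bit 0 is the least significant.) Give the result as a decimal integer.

5395

x = 1010100010010
bit 0 is currently 0; toggle it via x ^ (1 << 0) = x ^ 1
→ 1010100010011 = 5395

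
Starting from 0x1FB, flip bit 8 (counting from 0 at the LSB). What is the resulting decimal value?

251

x = 111111011
bit 8 is currently 1; toggle it via x ^ (1 << 8) = x ^ 256
→ 011111011 = 251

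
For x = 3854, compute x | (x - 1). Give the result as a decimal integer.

x = 111100001110 = 3854
x - 1 = 111100001101
OR    = 111100001111 = 3855
(x | (x - 1) sets all bits below the lowest set bit.)

3855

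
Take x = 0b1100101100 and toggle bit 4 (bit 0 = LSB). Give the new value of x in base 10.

828

x = 1100101100
bit 4 is currently 0; toggle it via x ^ (1 << 4) = x ^ 16
→ 1100111100 = 828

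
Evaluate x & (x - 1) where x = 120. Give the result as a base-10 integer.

112

x = 1111000 = 120
x - 1 = 1110111
AND   = 1110000 = 112
(x & (x - 1) clears the lowest set bit of x.)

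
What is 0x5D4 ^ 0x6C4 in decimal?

0x5D4 = 10111010100
0x6C4 = 11011000100
XOR → 01100010000 = 784

784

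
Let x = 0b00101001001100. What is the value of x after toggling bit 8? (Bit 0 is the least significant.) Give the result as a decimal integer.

2892

x = 00101001001100
bit 8 is currently 0; toggle it via x ^ (1 << 8) = x ^ 256
→ 00101101001100 = 2892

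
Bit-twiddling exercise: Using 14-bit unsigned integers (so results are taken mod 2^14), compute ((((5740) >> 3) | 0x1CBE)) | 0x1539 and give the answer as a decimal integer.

8191

5740 = 01011001101100
→ >> 3 → 00001011001101 = 717
0x1CBE = 01110010111110
→ | → 01111011111111 = 7935
0x1539 = 01010100111001
→ | → 01111111111111 = 8191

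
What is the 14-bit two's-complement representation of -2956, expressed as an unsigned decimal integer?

13428

2956 in 14 bits: 00101110001100
Invert: 11010001110011
Add 1:  11010001110100 = 13428
(Check: 2^14 - 2956 = 16384 - 2956 = 13428.)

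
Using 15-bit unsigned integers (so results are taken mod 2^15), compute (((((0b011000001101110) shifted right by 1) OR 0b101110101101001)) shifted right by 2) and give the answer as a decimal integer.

0b011000001101110 = 011000001101110
→ shifted right by 1 → 001100000110111 = 6199
0b101110101101001 = 101110101101001
→ OR → 101110101111111 = 23935
→ shifted right by 2 → 001011101011111 = 5983

5983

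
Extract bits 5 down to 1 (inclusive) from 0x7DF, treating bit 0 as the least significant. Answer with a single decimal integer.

v = 0011111011111
Shift right by 1: 001111101111
Mask low 5 bits: 01111 = 15

15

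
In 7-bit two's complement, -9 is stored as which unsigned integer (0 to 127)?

119

9 in 7 bits: 0001001
Invert: 1110110
Add 1:  1110111 = 119
(Check: 2^7 - 9 = 128 - 9 = 119.)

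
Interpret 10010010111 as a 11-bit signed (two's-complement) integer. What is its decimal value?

-873

pattern = 10010010111 (MSB is 1 ⇒ negative)
Invert: 01101101000, add 1 → 01101101001 = 873, so the value is -873.
(Equivalently: 1175 - 2^11 = 1175 - 2048 = -873.)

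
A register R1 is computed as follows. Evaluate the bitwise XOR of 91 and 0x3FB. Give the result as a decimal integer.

91 = 0001011011
0x3FB = 1111111011
XOR → 1110100000 = 928

928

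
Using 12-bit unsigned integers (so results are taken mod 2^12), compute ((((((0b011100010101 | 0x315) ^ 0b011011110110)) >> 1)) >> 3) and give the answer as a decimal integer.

30

0b011100010101 = 011100010101
0x315 = 001100010101
→ | → 011100010101 = 1813
0b011011110110 = 011011110110
→ ^ → 000111100011 = 483
→ >> 1 → 000011110001 = 241
→ >> 3 → 000000011110 = 30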